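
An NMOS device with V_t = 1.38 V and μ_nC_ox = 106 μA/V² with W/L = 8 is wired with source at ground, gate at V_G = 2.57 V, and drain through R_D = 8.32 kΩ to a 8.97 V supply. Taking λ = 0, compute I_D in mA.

V_GS = V_G = 2.57 V, so V_ov = 2.57 − 1.38 = 1.19 V.
k_n = μ_nC_ox · (W/L) = 0.848 mA/V².
Assume saturation: I_D = ½ k_n V_ov² = 0.5 × 0.848 × 1.19² = 0.6 mA, giving V_DS = V_DD − I_D R_D = 8.97 − 0.6 × 8.32 = 3.97 V.
V_DS = 3.97 V ≥ V_ov = 1.19 V, confirming saturation.

I_D = 0.600 mA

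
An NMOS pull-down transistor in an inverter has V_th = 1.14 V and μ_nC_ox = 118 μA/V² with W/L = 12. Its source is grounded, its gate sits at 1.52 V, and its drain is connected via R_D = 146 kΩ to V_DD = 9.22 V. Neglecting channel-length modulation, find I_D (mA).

V_GS = V_G = 1.52 V, so V_ov = 1.52 − 1.14 = 0.38 V.
k_n = μ_nC_ox · (W/L) = 1.416 mA/V².
Assume saturation: I_D = ½ k_n V_ov² = 0.5 × 1.416 × 0.38² = 0.102 mA, giving V_DS = V_DD − I_D R_D = 9.22 − 0.102 × 146 = -5.71 V.
But -5.71 V < V_ov = 0.38 V, so the device is actually in triode.
In triode I_D = k_n[V_ov V_DS − ½ V_DS²] and I_D = (V_DD − V_DS)/R_D. Equating: 103 V_DS² − 79.56 V_DS + 9.22 = 0, giving V_DS = 0.142 V (the root below V_ov).
I_D = (9.22 − 0.142) / 146 = 0.0622 mA.

I_D = 0.0622 mA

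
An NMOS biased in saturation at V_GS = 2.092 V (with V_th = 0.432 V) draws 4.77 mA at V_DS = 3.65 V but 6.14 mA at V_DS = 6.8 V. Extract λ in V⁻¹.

With V_GS fixed, I_D ∝ (1 + λ V_DS) in saturation, so I_D2/I_D1 = (1 + λ V_DS2)/(1 + λ V_DS1).
6.14/4.77 = 1.287 = (1 + 6.8 λ)/(1 + 3.65 λ).
Solving: λ (I_D1 V_DS2 − I_D2 V_DS1) = I_D2 − I_D1, so λ = (6.14 − 4.77) / (4.77 × 6.8 − 6.14 × 3.65) = 1.37 / 10 = 0.137 V⁻¹.

λ = 0.137 V⁻¹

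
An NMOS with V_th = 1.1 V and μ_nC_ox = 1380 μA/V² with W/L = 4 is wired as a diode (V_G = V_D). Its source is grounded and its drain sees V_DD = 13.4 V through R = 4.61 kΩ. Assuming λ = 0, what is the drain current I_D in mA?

I_D = 2.46 mA

With gate tied to drain, V_GS = V_DS ≥ V_GS − V_th, so the device is in saturation.
k_n = μ_nC_ox · (W/L) = 5.52 mA/V².
KCL at the drain: ½ k_n (V_GS − V_th)² = (V_DD − V_GS)/R.
Let x = V_GS − 1.1. Then 12.7 x² + x − 12.3 = 0, giving x = 0.945 V (positive root), so V_GS = 2.04 V.
I_D = (V_DD − V_GS)/R = (13.4 − 2.04) / 4.61 = 2.46 mA.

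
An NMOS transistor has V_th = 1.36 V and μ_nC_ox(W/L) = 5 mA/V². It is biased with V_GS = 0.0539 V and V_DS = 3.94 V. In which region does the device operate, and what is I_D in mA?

Cutoff; I_D = 0 mA

V_GS = 0.0539 V < V_th = 1.36 V, so the transistor is in cutoff.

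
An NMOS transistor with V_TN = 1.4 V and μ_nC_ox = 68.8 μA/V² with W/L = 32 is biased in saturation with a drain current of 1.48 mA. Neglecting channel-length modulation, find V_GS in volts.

V_GS = 2.56 V

k_n = μ_nC_ox · (W/L) = 2.202 mA/V².
In saturation I_D = ½ k_n (V_GS − V_TN)², so V_GS − V_TN = √(2 I_D / k_n) = √(2 × 1.48 / 2.202) = 1.16 V.
V_GS = 1.4 + 1.16 = 2.56 V.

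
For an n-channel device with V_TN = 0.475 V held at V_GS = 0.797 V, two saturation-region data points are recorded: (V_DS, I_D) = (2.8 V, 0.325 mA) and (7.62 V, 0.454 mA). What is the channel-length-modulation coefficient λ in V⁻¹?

λ = 0.107 V⁻¹

With V_GS fixed, I_D ∝ (1 + λ V_DS) in saturation, so I_D2/I_D1 = (1 + λ V_DS2)/(1 + λ V_DS1).
0.454/0.325 = 1.397 = (1 + 7.62 λ)/(1 + 2.8 λ).
Solving: λ (I_D1 V_DS2 − I_D2 V_DS1) = I_D2 − I_D1, so λ = (0.454 − 0.325) / (0.325 × 7.62 − 0.454 × 2.8) = 0.129 / 1.21 = 0.107 V⁻¹.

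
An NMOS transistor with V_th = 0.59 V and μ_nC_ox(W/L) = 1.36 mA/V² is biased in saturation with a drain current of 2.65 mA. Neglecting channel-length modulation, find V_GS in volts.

In saturation I_D = ½ k_n (V_GS − V_th)², so V_GS − V_th = √(2 I_D / k_n) = √(2 × 2.65 / 1.36) = 1.97 V.
V_GS = 0.59 + 1.97 = 2.56 V.

V_GS = 2.56 V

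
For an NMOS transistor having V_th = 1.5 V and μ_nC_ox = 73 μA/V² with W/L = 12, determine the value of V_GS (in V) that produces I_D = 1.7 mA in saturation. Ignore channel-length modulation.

V_GS = 3.47 V

k_n = μ_nC_ox · (W/L) = 0.876 mA/V².
In saturation I_D = ½ k_n (V_GS − V_th)², so V_GS − V_th = √(2 I_D / k_n) = √(2 × 1.7 / 0.876) = 1.97 V.
V_GS = 1.5 + 1.97 = 3.47 V.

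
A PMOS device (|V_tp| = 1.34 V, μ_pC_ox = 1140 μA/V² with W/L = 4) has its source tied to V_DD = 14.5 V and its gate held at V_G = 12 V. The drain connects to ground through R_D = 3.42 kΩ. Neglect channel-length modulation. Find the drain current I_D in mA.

V_SG = V_DD − V_G = 14.5 − 12 = 2.5 V, so V_ov = 2.5 − 1.34 = 1.16 V.
k_p = μ_pC_ox · (W/L) = 4.56 mA/V².
Assume saturation: I_D = ½ k_p V_ov² = 0.5 × 4.56 × 1.16² = 3.07 mA, giving V_SD = V_DD − I_D R_D = 14.5 − 3.07 × 3.42 = 4.01 V.
V_SD = 4.01 V ≥ V_ov = 1.16 V, confirming saturation.

I_D = 3.07 mA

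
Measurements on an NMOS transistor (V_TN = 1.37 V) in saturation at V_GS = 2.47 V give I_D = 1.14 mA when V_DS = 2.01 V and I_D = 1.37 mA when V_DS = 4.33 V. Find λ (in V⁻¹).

With V_GS fixed, I_D ∝ (1 + λ V_DS) in saturation, so I_D2/I_D1 = (1 + λ V_DS2)/(1 + λ V_DS1).
1.37/1.14 = 1.202 = (1 + 4.33 λ)/(1 + 2.01 λ).
Solving: λ (I_D1 V_DS2 − I_D2 V_DS1) = I_D2 − I_D1, so λ = (1.37 − 1.14) / (1.14 × 4.33 − 1.37 × 2.01) = 0.23 / 2.18 = 0.105 V⁻¹.

λ = 0.105 V⁻¹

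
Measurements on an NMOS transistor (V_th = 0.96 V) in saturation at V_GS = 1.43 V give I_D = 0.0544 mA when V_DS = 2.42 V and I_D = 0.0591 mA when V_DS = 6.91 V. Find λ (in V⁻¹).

λ = 0.0202 V⁻¹

With V_GS fixed, I_D ∝ (1 + λ V_DS) in saturation, so I_D2/I_D1 = (1 + λ V_DS2)/(1 + λ V_DS1).
0.0591/0.0544 = 1.086 = (1 + 6.91 λ)/(1 + 2.42 λ).
Solving: λ (I_D1 V_DS2 − I_D2 V_DS1) = I_D2 − I_D1, so λ = (0.0591 − 0.0544) / (0.0544 × 6.91 − 0.0591 × 2.42) = 0.0047 / 0.233 = 0.0202 V⁻¹.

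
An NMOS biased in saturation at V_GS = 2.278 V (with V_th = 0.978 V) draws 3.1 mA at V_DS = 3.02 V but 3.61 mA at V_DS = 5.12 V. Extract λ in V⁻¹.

λ = 0.103 V⁻¹

With V_GS fixed, I_D ∝ (1 + λ V_DS) in saturation, so I_D2/I_D1 = (1 + λ V_DS2)/(1 + λ V_DS1).
3.61/3.1 = 1.165 = (1 + 5.12 λ)/(1 + 3.02 λ).
Solving: λ (I_D1 V_DS2 − I_D2 V_DS1) = I_D2 − I_D1, so λ = (3.61 − 3.1) / (3.1 × 5.12 − 3.61 × 3.02) = 0.51 / 4.97 = 0.103 V⁻¹.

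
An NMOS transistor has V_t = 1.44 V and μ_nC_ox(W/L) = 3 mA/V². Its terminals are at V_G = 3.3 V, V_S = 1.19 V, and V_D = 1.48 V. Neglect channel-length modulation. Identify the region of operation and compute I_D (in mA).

V_GS = V_G − V_S = 3.3 − 1.19 = 2.11 V; V_DS = V_D − V_S = 1.48 − 1.19 = 0.29 V.
V_ov = V_GS − V_t = 2.11 − 1.44 = 0.67 V.
Since V_DS = 0.29 V < V_ov = 0.67 V, the device is in the triode region.
I_D = k_n [V_ov · V_DS − ½ V_DS²] = 3 × [0.67 × 0.29 − 0.5 × 0.29²] = 0.457 mA.

Triode; I_D = 0.457 mA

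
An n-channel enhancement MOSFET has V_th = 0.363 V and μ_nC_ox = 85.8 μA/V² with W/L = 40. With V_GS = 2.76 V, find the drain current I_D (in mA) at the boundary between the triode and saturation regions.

I_D = 9.86 mA

At the boundary V_DS = V_ov = V_GS − V_th = 2.76 − 0.363 = 2.4 V.
k_n = μ_nC_ox · (W/L) = 3.432 mA/V².
I_D = ½ k_n V_ov² = 0.5 × 3.432 × 2.4² = 9.86 mA.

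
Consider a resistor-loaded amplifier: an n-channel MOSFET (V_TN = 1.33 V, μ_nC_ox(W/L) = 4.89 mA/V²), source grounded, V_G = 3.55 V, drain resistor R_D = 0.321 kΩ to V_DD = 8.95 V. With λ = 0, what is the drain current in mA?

V_GS = V_G = 3.55 V, so V_ov = 3.55 − 1.33 = 2.22 V.
Assume saturation: I_D = ½ k_n V_ov² = 0.5 × 4.89 × 2.22² = 12 mA, giving V_DS = V_DD − I_D R_D = 8.95 − 12 × 0.321 = 5.08 V.
V_DS = 5.08 V ≥ V_ov = 2.22 V, confirming saturation.

I_D = 12.0 mA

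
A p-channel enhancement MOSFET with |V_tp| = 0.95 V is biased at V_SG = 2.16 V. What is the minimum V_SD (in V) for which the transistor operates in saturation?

The boundary between triode and saturation is V_SD = V_SG − |V_tp| = V_ov.
V_ov = 2.16 − 0.95 = 1.21 V.

V_SD,sat = 1.21 V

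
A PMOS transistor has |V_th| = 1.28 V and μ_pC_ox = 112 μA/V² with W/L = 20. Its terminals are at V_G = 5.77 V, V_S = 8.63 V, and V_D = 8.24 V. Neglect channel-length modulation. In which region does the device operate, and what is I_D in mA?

Triode; I_D = 1.21 mA

V_SG = V_S − V_G = 8.63 − 5.77 = 2.86 V; V_SD = V_S − V_D = 8.63 − 8.24 = 0.39 V.
k_p = μ_pC_ox · (W/L) = 2.24 mA/V².
V_ov = V_SG − |V_th| = 2.86 − 1.28 = 1.58 V.
Since V_SD = 0.39 V < V_ov = 1.58 V, the device is in the triode region.
I_D = k_p [V_ov · V_SD − ½ V_SD²] = 2.24 × [1.58 × 0.39 − 0.5 × 0.39²] = 1.21 mA.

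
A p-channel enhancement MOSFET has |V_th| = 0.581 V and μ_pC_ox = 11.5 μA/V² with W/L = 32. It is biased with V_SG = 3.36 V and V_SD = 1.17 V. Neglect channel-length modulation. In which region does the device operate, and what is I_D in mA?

k_p = μ_pC_ox · (W/L) = 0.368 mA/V².
V_ov = V_SG − |V_th| = 3.36 − 0.581 = 2.78 V.
Since V_SD = 1.17 V < V_ov = 2.78 V, the device is in the triode region.
I_D = k_p [V_ov · V_SD − ½ V_SD²] = 0.368 × [2.78 × 1.17 − 0.5 × 1.17²] = 0.945 mA.

Triode; I_D = 0.945 mA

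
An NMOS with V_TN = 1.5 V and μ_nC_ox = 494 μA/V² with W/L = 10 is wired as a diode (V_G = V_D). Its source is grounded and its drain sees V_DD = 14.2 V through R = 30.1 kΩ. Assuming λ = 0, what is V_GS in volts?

With gate tied to drain, V_GS = V_DS ≥ V_GS − V_TN, so the device is in saturation.
k_n = μ_nC_ox · (W/L) = 4.94 mA/V².
KCL at the drain: ½ k_n (V_GS − V_TN)² = (V_DD − V_GS)/R.
Let x = V_GS − 1.5. Then 74.3 x² + x − 12.7 = 0, giving x = 0.407 V (positive root), so V_GS = 1.91 V.
I_D = (V_DD − V_GS)/R = (14.2 − 1.91) / 30.1 = 0.408 mA.

V_GS = 1.91 V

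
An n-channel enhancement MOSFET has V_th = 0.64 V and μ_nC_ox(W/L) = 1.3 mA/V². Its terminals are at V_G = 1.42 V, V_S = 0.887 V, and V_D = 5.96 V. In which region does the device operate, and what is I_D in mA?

Cutoff; I_D = 0 mA

V_GS = V_G − V_S = 1.42 − 0.887 = 0.533 V; V_DS = V_D − V_S = 5.96 − 0.887 = 5.07 V.
V_GS = 0.533 V < V_th = 0.64 V, so the transistor is in cutoff.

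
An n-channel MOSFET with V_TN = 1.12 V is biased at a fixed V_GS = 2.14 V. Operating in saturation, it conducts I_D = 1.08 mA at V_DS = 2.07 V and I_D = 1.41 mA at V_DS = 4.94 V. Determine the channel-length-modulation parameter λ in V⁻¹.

With V_GS fixed, I_D ∝ (1 + λ V_DS) in saturation, so I_D2/I_D1 = (1 + λ V_DS2)/(1 + λ V_DS1).
1.41/1.08 = 1.306 = (1 + 4.94 λ)/(1 + 2.07 λ).
Solving: λ (I_D1 V_DS2 − I_D2 V_DS1) = I_D2 − I_D1, so λ = (1.41 − 1.08) / (1.08 × 4.94 − 1.41 × 2.07) = 0.33 / 2.42 = 0.137 V⁻¹.

λ = 0.137 V⁻¹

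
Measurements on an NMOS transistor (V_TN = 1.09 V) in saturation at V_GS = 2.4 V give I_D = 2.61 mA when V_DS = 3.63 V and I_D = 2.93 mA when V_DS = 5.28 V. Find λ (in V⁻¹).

λ = 0.102 V⁻¹

With V_GS fixed, I_D ∝ (1 + λ V_DS) in saturation, so I_D2/I_D1 = (1 + λ V_DS2)/(1 + λ V_DS1).
2.93/2.61 = 1.123 = (1 + 5.28 λ)/(1 + 3.63 λ).
Solving: λ (I_D1 V_DS2 − I_D2 V_DS1) = I_D2 − I_D1, so λ = (2.93 − 2.61) / (2.61 × 5.28 − 2.93 × 3.63) = 0.32 / 3.14 = 0.102 V⁻¹.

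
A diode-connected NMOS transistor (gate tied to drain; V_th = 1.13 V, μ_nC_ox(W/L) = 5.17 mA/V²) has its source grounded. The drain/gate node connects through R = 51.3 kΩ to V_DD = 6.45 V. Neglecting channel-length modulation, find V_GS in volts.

V_GS = 1.33 V

With gate tied to drain, V_GS = V_DS ≥ V_GS − V_th, so the device is in saturation.
KCL at the drain: ½ k_n (V_GS − V_th)² = (V_DD − V_GS)/R.
Let x = V_GS − 1.13. Then 133 x² + x − 5.32 = 0, giving x = 0.197 V (positive root), so V_GS = 1.33 V.
I_D = (V_DD − V_GS)/R = (6.45 − 1.33) / 51.3 = 0.0999 mA.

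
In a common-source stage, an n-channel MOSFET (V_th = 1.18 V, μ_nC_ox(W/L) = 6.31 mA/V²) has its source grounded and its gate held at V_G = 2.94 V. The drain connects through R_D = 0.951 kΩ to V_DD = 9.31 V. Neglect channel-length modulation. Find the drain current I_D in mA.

I_D = 8.58 mA

V_GS = V_G = 2.94 V, so V_ov = 2.94 − 1.18 = 1.76 V.
Assume saturation: I_D = ½ k_n V_ov² = 0.5 × 6.31 × 1.76² = 9.77 mA, giving V_DS = V_DD − I_D R_D = 9.31 − 9.77 × 0.951 = 0.0159 V.
But 0.0159 V < V_ov = 1.76 V, so the device is actually in triode.
In triode I_D = k_n[V_ov V_DS − ½ V_DS²] and I_D = (V_DD − V_DS)/R_D. Equating: 3 V_DS² − 11.56 V_DS + 9.31 = 0, giving V_DS = 1.15 V (the root below V_ov).
I_D = (9.31 − 1.15) / 0.951 = 8.58 mA.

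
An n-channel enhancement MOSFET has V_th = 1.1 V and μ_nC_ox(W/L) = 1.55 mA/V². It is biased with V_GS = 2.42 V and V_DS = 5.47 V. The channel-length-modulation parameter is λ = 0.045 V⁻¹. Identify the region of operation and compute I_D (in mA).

Saturation; I_D = 1.68 mA

V_ov = V_GS − V_th = 2.42 − 1.1 = 1.32 V.
Since V_DS = 5.47 V ≥ V_ov = 1.32 V, the device is in saturation.
I_D = ½ k_n V_ov² (1 + λ V_DS) = 0.5 × 1.55 × 1.32² × (1 + 0.045 × 5.47) = 1.68 mA.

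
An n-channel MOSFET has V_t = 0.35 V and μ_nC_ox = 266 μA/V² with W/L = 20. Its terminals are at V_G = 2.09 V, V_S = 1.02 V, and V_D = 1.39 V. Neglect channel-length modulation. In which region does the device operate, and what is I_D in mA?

Triode; I_D = 1.05 mA

V_GS = V_G − V_S = 2.09 − 1.02 = 1.07 V; V_DS = V_D − V_S = 1.39 − 1.02 = 0.37 V.
k_n = μ_nC_ox · (W/L) = 5.32 mA/V².
V_ov = V_GS − V_t = 1.07 − 0.35 = 0.72 V.
Since V_DS = 0.37 V < V_ov = 0.72 V, the device is in the triode region.
I_D = k_n [V_ov · V_DS − ½ V_DS²] = 5.32 × [0.72 × 0.37 − 0.5 × 0.37²] = 1.05 mA.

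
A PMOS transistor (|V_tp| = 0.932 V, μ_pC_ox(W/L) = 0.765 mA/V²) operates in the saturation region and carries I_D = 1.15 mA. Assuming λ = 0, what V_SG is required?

In saturation I_D = ½ k_p (V_SG − |V_tp|)², so V_SG − |V_tp| = √(2 I_D / k_p) = √(2 × 1.15 / 0.765) = 1.73 V.
V_SG = 0.932 + 1.73 = 2.67 V.

V_SG = 2.67 V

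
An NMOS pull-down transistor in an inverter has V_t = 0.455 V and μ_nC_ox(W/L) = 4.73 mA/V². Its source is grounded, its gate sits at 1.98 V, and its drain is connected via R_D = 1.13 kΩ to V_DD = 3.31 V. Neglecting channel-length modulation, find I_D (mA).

V_GS = V_G = 1.98 V, so V_ov = 1.98 − 0.455 = 1.52 V.
Assume saturation: I_D = ½ k_n V_ov² = 0.5 × 4.73 × 1.52² = 5.5 mA, giving V_DS = V_DD − I_D R_D = 3.31 − 5.5 × 1.13 = -2.91 V.
But -2.91 V < V_ov = 1.52 V, so the device is actually in triode.
In triode I_D = k_n[V_ov V_DS − ½ V_DS²] and I_D = (V_DD − V_DS)/R_D. Equating: 2.67 V_DS² − 9.151 V_DS + 3.31 = 0, giving V_DS = 0.411 V (the root below V_ov).
I_D = (3.31 − 0.411) / 1.13 = 2.57 mA.

I_D = 2.57 mA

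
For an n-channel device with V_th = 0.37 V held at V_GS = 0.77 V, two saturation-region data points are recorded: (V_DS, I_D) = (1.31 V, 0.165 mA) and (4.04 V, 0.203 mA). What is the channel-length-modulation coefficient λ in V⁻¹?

λ = 0.0948 V⁻¹

With V_GS fixed, I_D ∝ (1 + λ V_DS) in saturation, so I_D2/I_D1 = (1 + λ V_DS2)/(1 + λ V_DS1).
0.203/0.165 = 1.23 = (1 + 4.04 λ)/(1 + 1.31 λ).
Solving: λ (I_D1 V_DS2 − I_D2 V_DS1) = I_D2 − I_D1, so λ = (0.203 − 0.165) / (0.165 × 4.04 − 0.203 × 1.31) = 0.038 / 0.401 = 0.0948 V⁻¹.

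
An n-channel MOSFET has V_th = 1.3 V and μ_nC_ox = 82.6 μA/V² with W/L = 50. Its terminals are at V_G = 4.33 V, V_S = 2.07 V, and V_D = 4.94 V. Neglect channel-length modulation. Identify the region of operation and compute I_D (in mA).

Saturation; I_D = 1.90 mA

V_GS = V_G − V_S = 4.33 − 2.07 = 2.26 V; V_DS = V_D − V_S = 4.94 − 2.07 = 2.87 V.
k_n = μ_nC_ox · (W/L) = 4.13 mA/V².
V_ov = V_GS − V_th = 2.26 − 1.3 = 0.96 V.
Since V_DS = 2.87 V ≥ V_ov = 0.96 V, the device is in saturation.
I_D = ½ k_n V_ov² = 0.5 × 4.13 × 0.96² = 1.9 mA.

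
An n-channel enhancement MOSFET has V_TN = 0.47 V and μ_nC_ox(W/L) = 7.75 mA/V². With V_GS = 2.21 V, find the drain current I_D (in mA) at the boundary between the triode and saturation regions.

At the boundary V_DS = V_ov = V_GS − V_TN = 2.21 − 0.47 = 1.74 V.
I_D = ½ k_n V_ov² = 0.5 × 7.75 × 1.74² = 11.7 mA.

I_D = 11.7 mA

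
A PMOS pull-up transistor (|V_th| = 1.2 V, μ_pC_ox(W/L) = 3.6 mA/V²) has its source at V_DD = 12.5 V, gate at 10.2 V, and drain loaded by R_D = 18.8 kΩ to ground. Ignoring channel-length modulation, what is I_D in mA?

V_SG = V_DD − V_G = 12.5 − 10.2 = 2.3 V, so V_ov = 2.3 − 1.2 = 1.1 V.
Assume saturation: I_D = ½ k_p V_ov² = 0.5 × 3.6 × 1.1² = 2.18 mA, giving V_SD = V_DD − I_D R_D = 12.5 − 2.18 × 18.8 = -28.4 V.
But -28.4 V < V_ov = 1.1 V, so the device is actually in triode.
In triode I_D = k_p[V_ov V_SD − ½ V_SD²] and I_D = (V_DD − V_SD)/R_D. Equating: 33.8 V_SD² − 75.45 V_SD + 12.5 = 0, giving V_SD = 0.18 V (the root below V_ov).
I_D = (12.5 − 0.18) / 18.8 = 0.655 mA.

I_D = 0.655 mA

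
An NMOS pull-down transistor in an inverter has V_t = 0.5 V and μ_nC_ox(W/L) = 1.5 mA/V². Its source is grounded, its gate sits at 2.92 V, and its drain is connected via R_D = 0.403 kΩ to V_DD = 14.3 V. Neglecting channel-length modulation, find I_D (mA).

V_GS = V_G = 2.92 V, so V_ov = 2.92 − 0.5 = 2.42 V.
Assume saturation: I_D = ½ k_n V_ov² = 0.5 × 1.5 × 2.42² = 4.39 mA, giving V_DS = V_DD − I_D R_D = 14.3 − 4.39 × 0.403 = 12.5 V.
V_DS = 12.5 V ≥ V_ov = 2.42 V, confirming saturation.

I_D = 4.39 mA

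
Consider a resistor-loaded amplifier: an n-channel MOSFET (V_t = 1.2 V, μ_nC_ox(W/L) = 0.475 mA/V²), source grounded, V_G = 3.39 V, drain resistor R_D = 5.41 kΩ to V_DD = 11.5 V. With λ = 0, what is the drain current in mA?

I_D = 1.14 mA

V_GS = V_G = 3.39 V, so V_ov = 3.39 − 1.2 = 2.19 V.
Assume saturation: I_D = ½ k_n V_ov² = 0.5 × 0.475 × 2.19² = 1.14 mA, giving V_DS = V_DD − I_D R_D = 11.5 − 1.14 × 5.41 = 5.34 V.
V_DS = 5.34 V ≥ V_ov = 2.19 V, confirming saturation.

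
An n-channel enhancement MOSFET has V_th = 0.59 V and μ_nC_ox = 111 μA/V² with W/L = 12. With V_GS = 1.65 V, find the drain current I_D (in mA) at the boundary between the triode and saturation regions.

I_D = 0.748 mA

At the boundary V_DS = V_ov = V_GS − V_th = 1.65 − 0.59 = 1.06 V.
k_n = μ_nC_ox · (W/L) = 1.332 mA/V².
I_D = ½ k_n V_ov² = 0.5 × 1.332 × 1.06² = 0.748 mA.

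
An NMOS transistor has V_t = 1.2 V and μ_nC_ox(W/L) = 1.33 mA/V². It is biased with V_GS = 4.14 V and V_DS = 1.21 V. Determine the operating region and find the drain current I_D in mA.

Triode; I_D = 3.76 mA

V_ov = V_GS − V_t = 4.14 − 1.2 = 2.94 V.
Since V_DS = 1.21 V < V_ov = 2.94 V, the device is in the triode region.
I_D = k_n [V_ov · V_DS − ½ V_DS²] = 1.33 × [2.94 × 1.21 − 0.5 × 1.21²] = 3.76 mA.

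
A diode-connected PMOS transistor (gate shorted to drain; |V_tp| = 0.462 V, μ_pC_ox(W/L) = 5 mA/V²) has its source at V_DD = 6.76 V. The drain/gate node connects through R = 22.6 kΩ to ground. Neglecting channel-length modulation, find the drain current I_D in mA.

With gate tied to drain, V_SG = V_SD ≥ V_SG − |V_tp|, so the device is in saturation.
KCL at the drain: ½ k_p (V_SG − |V_tp|)² = (V_DD − V_SG)/R.
Let x = V_SG − 0.462. Then 56.5 x² + x − 6.298 = 0, giving x = 0.325 V (positive root), so V_SG = 0.787 V.
I_D = (V_DD − V_SG)/R = (6.76 − 0.787) / 22.6 = 0.264 mA.

I_D = 0.264 mA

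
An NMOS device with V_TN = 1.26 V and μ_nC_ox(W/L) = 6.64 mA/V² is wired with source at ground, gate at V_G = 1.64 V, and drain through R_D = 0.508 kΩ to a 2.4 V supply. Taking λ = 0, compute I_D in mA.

I_D = 0.479 mA

V_GS = V_G = 1.64 V, so V_ov = 1.64 − 1.26 = 0.38 V.
Assume saturation: I_D = ½ k_n V_ov² = 0.5 × 6.64 × 0.38² = 0.479 mA, giving V_DS = V_DD − I_D R_D = 2.4 − 0.479 × 0.508 = 2.16 V.
V_DS = 2.16 V ≥ V_ov = 0.38 V, confirming saturation.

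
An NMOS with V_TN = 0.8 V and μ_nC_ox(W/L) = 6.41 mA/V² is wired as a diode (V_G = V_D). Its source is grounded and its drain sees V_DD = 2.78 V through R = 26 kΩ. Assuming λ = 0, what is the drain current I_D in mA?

With gate tied to drain, V_GS = V_DS ≥ V_GS − V_TN, so the device is in saturation.
KCL at the drain: ½ k_n (V_GS − V_TN)² = (V_DD − V_GS)/R.
Let x = V_GS − 0.8. Then 83.3 x² + x − 1.98 = 0, giving x = 0.148 V (positive root), so V_GS = 0.948 V.
I_D = (V_DD − V_GS)/R = (2.78 − 0.948) / 26 = 0.0705 mA.

I_D = 0.0705 mA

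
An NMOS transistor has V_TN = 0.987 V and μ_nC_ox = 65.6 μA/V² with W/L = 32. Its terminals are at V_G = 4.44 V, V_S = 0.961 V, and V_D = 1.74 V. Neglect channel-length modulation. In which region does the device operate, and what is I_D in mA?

Triode; I_D = 3.44 mA

V_GS = V_G − V_S = 4.44 − 0.961 = 3.48 V; V_DS = V_D − V_S = 1.74 − 0.961 = 0.779 V.
k_n = μ_nC_ox · (W/L) = 2.099 mA/V².
V_ov = V_GS − V_TN = 3.48 − 0.987 = 2.49 V.
Since V_DS = 0.779 V < V_ov = 2.49 V, the device is in the triode region.
I_D = k_n [V_ov · V_DS − ½ V_DS²] = 2.099 × [2.49 × 0.779 − 0.5 × 0.779²] = 3.44 mA.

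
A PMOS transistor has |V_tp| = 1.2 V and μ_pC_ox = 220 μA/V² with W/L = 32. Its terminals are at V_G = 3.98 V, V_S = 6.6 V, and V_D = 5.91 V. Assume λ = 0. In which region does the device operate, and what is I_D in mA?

Triode; I_D = 5.22 mA

V_SG = V_S − V_G = 6.6 − 3.98 = 2.62 V; V_SD = V_S − V_D = 6.6 − 5.91 = 0.69 V.
k_p = μ_pC_ox · (W/L) = 7.04 mA/V².
V_ov = V_SG − |V_tp| = 2.62 − 1.2 = 1.42 V.
Since V_SD = 0.69 V < V_ov = 1.42 V, the device is in the triode region.
I_D = k_p [V_ov · V_SD − ½ V_SD²] = 7.04 × [1.42 × 0.69 − 0.5 × 0.69²] = 5.22 mA.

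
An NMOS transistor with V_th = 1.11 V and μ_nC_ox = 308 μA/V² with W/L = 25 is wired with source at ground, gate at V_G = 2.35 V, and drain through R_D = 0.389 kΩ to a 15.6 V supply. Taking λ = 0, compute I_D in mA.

V_GS = V_G = 2.35 V, so V_ov = 2.35 − 1.11 = 1.24 V.
k_n = μ_nC_ox · (W/L) = 7.7 mA/V².
Assume saturation: I_D = ½ k_n V_ov² = 0.5 × 7.7 × 1.24² = 5.92 mA, giving V_DS = V_DD − I_D R_D = 15.6 − 5.92 × 0.389 = 13.3 V.
V_DS = 13.3 V ≥ V_ov = 1.24 V, confirming saturation.

I_D = 5.92 mA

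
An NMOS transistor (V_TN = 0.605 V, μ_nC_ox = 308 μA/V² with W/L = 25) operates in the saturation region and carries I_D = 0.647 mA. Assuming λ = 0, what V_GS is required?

k_n = μ_nC_ox · (W/L) = 7.7 mA/V².
In saturation I_D = ½ k_n (V_GS − V_TN)², so V_GS − V_TN = √(2 I_D / k_n) = √(2 × 0.647 / 7.7) = 0.41 V.
V_GS = 0.605 + 0.41 = 1.01 V.

V_GS = 1.01 V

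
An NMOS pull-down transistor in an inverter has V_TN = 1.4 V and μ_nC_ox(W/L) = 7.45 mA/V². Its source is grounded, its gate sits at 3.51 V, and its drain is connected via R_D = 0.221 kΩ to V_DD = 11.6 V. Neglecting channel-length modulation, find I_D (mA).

I_D = 16.6 mA

V_GS = V_G = 3.51 V, so V_ov = 3.51 − 1.4 = 2.11 V.
Assume saturation: I_D = ½ k_n V_ov² = 0.5 × 7.45 × 2.11² = 16.6 mA, giving V_DS = V_DD − I_D R_D = 11.6 − 16.6 × 0.221 = 7.93 V.
V_DS = 7.93 V ≥ V_ov = 2.11 V, confirming saturation.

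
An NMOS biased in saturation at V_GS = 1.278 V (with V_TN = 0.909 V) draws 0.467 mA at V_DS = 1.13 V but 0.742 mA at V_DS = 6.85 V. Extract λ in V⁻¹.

λ = 0.117 V⁻¹

With V_GS fixed, I_D ∝ (1 + λ V_DS) in saturation, so I_D2/I_D1 = (1 + λ V_DS2)/(1 + λ V_DS1).
0.742/0.467 = 1.589 = (1 + 6.85 λ)/(1 + 1.13 λ).
Solving: λ (I_D1 V_DS2 − I_D2 V_DS1) = I_D2 − I_D1, so λ = (0.742 − 0.467) / (0.467 × 6.85 − 0.742 × 1.13) = 0.275 / 2.36 = 0.117 V⁻¹.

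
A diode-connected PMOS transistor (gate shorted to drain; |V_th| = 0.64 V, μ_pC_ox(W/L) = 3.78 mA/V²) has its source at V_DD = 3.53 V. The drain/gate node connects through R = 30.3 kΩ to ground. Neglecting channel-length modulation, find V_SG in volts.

V_SG = 0.856 V

With gate tied to drain, V_SG = V_SD ≥ V_SG − |V_th|, so the device is in saturation.
KCL at the drain: ½ k_p (V_SG − |V_th|)² = (V_DD − V_SG)/R.
Let x = V_SG − 0.64. Then 57.3 x² + x − 2.89 = 0, giving x = 0.216 V (positive root), so V_SG = 0.856 V.
I_D = (V_DD − V_SG)/R = (3.53 − 0.856) / 30.3 = 0.0882 mA.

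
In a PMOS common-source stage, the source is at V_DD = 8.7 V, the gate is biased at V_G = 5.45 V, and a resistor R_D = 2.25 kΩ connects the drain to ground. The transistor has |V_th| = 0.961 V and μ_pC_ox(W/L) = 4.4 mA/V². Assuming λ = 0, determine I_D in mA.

V_SG = V_DD − V_G = 8.7 − 5.45 = 3.25 V, so V_ov = 3.25 − 0.961 = 2.29 V.
Assume saturation: I_D = ½ k_p V_ov² = 0.5 × 4.4 × 2.29² = 11.5 mA, giving V_SD = V_DD − I_D R_D = 8.7 − 11.5 × 2.25 = -17.2 V.
But -17.2 V < V_ov = 2.29 V, so the device is actually in triode.
In triode I_D = k_p[V_ov V_SD − ½ V_SD²] and I_D = (V_DD − V_SD)/R_D. Equating: 4.95 V_SD² − 23.66 V_SD + 8.7 = 0, giving V_SD = 0.401 V (the root below V_ov).
I_D = (8.7 − 0.401) / 2.25 = 3.69 mA.

I_D = 3.69 mA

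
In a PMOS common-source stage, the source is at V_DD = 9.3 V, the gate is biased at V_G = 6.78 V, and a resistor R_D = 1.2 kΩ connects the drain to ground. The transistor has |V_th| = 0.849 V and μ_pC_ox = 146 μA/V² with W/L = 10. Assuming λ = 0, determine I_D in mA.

V_SG = V_DD − V_G = 9.3 − 6.78 = 2.52 V, so V_ov = 2.52 − 0.849 = 1.67 V.
k_p = μ_pC_ox · (W/L) = 1.46 mA/V².
Assume saturation: I_D = ½ k_p V_ov² = 0.5 × 1.46 × 1.67² = 2.04 mA, giving V_SD = V_DD − I_D R_D = 9.3 − 2.04 × 1.2 = 6.85 V.
V_SD = 6.85 V ≥ V_ov = 1.67 V, confirming saturation.

I_D = 2.04 mA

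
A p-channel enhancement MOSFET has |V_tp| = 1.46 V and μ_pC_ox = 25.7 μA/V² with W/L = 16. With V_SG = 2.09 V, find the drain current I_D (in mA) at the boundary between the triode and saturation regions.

I_D = 0.0816 mA

At the boundary V_SD = V_ov = V_SG − |V_tp| = 2.09 − 1.46 = 0.63 V.
k_p = μ_pC_ox · (W/L) = 0.4112 mA/V².
I_D = ½ k_p V_ov² = 0.5 × 0.4112 × 0.63² = 0.0816 mA.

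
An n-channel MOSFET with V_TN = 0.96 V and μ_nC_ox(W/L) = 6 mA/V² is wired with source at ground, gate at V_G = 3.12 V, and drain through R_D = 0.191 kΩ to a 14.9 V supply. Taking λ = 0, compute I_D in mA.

I_D = 14.0 mA

V_GS = V_G = 3.12 V, so V_ov = 3.12 − 0.96 = 2.16 V.
Assume saturation: I_D = ½ k_n V_ov² = 0.5 × 6 × 2.16² = 14 mA, giving V_DS = V_DD − I_D R_D = 14.9 − 14 × 0.191 = 12.2 V.
V_DS = 12.2 V ≥ V_ov = 2.16 V, confirming saturation.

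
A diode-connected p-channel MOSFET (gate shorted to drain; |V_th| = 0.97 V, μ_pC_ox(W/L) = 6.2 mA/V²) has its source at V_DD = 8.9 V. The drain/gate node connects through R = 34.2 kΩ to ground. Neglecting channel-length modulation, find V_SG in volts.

With gate tied to drain, V_SG = V_SD ≥ V_SG − |V_th|, so the device is in saturation.
KCL at the drain: ½ k_p (V_SG − |V_th|)² = (V_DD − V_SG)/R.
Let x = V_SG − 0.97. Then 106 x² + x − 7.93 = 0, giving x = 0.269 V (positive root), so V_SG = 1.24 V.
I_D = (V_DD − V_SG)/R = (8.9 − 1.24) / 34.2 = 0.224 mA.

V_SG = 1.24 V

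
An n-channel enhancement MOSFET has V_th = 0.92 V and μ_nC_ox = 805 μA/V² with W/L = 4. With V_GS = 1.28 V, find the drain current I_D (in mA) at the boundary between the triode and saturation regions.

At the boundary V_DS = V_ov = V_GS − V_th = 1.28 − 0.92 = 0.36 V.
k_n = μ_nC_ox · (W/L) = 3.22 mA/V².
I_D = ½ k_n V_ov² = 0.5 × 3.22 × 0.36² = 0.209 mA.

I_D = 0.209 mA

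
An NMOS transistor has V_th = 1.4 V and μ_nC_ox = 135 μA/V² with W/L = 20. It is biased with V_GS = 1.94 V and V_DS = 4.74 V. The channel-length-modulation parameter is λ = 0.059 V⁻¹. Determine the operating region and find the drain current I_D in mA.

Saturation; I_D = 0.504 mA

k_n = μ_nC_ox · (W/L) = 2.7 mA/V².
V_ov = V_GS − V_th = 1.94 − 1.4 = 0.54 V.
Since V_DS = 4.74 V ≥ V_ov = 0.54 V, the device is in saturation.
I_D = ½ k_n V_ov² (1 + λ V_DS) = 0.5 × 2.7 × 0.54² × (1 + 0.059 × 4.74) = 0.504 mA.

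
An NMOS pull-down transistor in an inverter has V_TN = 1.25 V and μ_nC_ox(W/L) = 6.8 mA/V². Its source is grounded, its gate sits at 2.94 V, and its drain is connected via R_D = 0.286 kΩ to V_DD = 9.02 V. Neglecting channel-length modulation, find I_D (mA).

V_GS = V_G = 2.94 V, so V_ov = 2.94 − 1.25 = 1.69 V.
Assume saturation: I_D = ½ k_n V_ov² = 0.5 × 6.8 × 1.69² = 9.71 mA, giving V_DS = V_DD − I_D R_D = 9.02 − 9.71 × 0.286 = 6.24 V.
V_DS = 6.24 V ≥ V_ov = 1.69 V, confirming saturation.

I_D = 9.71 mA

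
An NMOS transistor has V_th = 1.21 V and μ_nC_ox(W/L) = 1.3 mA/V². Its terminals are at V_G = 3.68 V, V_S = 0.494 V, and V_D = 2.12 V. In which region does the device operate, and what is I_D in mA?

V_GS = V_G − V_S = 3.68 − 0.494 = 3.19 V; V_DS = V_D − V_S = 2.12 − 0.494 = 1.63 V.
V_ov = V_GS − V_th = 3.19 − 1.21 = 1.98 V.
Since V_DS = 1.63 V < V_ov = 1.98 V, the device is in the triode region.
I_D = k_n [V_ov · V_DS − ½ V_DS²] = 1.3 × [1.98 × 1.63 − 0.5 × 1.63²] = 2.46 mA.

Triode; I_D = 2.46 mA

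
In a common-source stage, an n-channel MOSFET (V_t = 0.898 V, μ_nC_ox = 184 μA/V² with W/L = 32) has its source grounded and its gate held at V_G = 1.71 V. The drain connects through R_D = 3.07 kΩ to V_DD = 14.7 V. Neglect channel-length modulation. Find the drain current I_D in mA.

I_D = 1.94 mA

V_GS = V_G = 1.71 V, so V_ov = 1.71 − 0.898 = 0.812 V.
k_n = μ_nC_ox · (W/L) = 5.888 mA/V².
Assume saturation: I_D = ½ k_n V_ov² = 0.5 × 5.888 × 0.812² = 1.94 mA, giving V_DS = V_DD − I_D R_D = 14.7 − 1.94 × 3.07 = 8.74 V.
V_DS = 8.74 V ≥ V_ov = 0.812 V, confirming saturation.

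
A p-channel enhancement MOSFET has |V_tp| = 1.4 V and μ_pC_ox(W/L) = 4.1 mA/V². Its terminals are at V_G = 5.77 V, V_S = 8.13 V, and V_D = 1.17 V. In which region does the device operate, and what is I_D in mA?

Saturation; I_D = 1.89 mA

V_SG = V_S − V_G = 8.13 − 5.77 = 2.36 V; V_SD = V_S − V_D = 8.13 − 1.17 = 6.96 V.
V_ov = V_SG − |V_tp| = 2.36 − 1.4 = 0.96 V.
Since V_SD = 6.96 V ≥ V_ov = 0.96 V, the device is in saturation.
I_D = ½ k_p V_ov² = 0.5 × 4.1 × 0.96² = 1.89 mA.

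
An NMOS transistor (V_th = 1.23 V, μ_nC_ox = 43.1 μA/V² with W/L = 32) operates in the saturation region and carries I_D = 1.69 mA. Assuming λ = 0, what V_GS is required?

V_GS = 2.80 V

k_n = μ_nC_ox · (W/L) = 1.379 mA/V².
In saturation I_D = ½ k_n (V_GS − V_th)², so V_GS − V_th = √(2 I_D / k_n) = √(2 × 1.69 / 1.379) = 1.57 V.
V_GS = 1.23 + 1.57 = 2.8 V.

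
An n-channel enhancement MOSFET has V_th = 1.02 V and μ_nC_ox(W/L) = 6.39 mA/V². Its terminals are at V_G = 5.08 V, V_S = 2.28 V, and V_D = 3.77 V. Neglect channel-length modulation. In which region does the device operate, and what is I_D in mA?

V_GS = V_G − V_S = 5.08 − 2.28 = 2.8 V; V_DS = V_D − V_S = 3.77 − 2.28 = 1.49 V.
V_ov = V_GS − V_th = 2.8 − 1.02 = 1.78 V.
Since V_DS = 1.49 V < V_ov = 1.78 V, the device is in the triode region.
I_D = k_n [V_ov · V_DS − ½ V_DS²] = 6.39 × [1.78 × 1.49 − 0.5 × 1.49²] = 9.85 mA.

Triode; I_D = 9.85 mA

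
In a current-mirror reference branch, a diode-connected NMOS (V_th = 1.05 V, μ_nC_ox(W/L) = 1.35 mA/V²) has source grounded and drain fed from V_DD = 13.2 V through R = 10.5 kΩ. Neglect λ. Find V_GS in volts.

With gate tied to drain, V_GS = V_DS ≥ V_GS − V_th, so the device is in saturation.
KCL at the drain: ½ k_n (V_GS − V_th)² = (V_DD − V_GS)/R.
Let x = V_GS − 1.05. Then 7.09 x² + x − 12.15 = 0, giving x = 1.24 V (positive root), so V_GS = 2.29 V.
I_D = (V_DD − V_GS)/R = (13.2 − 2.29) / 10.5 = 1.04 mA.

V_GS = 2.29 V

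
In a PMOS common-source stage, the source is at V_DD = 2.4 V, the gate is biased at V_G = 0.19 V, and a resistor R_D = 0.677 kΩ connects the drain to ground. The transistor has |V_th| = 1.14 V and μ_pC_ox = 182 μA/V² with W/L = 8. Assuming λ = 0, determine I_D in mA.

I_D = 0.833 mA

V_SG = V_DD − V_G = 2.4 − 0.19 = 2.21 V, so V_ov = 2.21 − 1.14 = 1.07 V.
k_p = μ_pC_ox · (W/L) = 1.456 mA/V².
Assume saturation: I_D = ½ k_p V_ov² = 0.5 × 1.456 × 1.07² = 0.833 mA, giving V_SD = V_DD − I_D R_D = 2.4 − 0.833 × 0.677 = 1.84 V.
V_SD = 1.84 V ≥ V_ov = 1.07 V, confirming saturation.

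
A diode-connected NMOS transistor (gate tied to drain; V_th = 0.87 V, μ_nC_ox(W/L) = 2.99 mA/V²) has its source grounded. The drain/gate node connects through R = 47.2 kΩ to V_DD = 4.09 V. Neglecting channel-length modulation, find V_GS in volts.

With gate tied to drain, V_GS = V_DS ≥ V_GS − V_th, so the device is in saturation.
KCL at the drain: ½ k_n (V_GS − V_th)² = (V_DD − V_GS)/R.
Let x = V_GS − 0.87. Then 70.6 x² + x − 3.22 = 0, giving x = 0.207 V (positive root), so V_GS = 1.08 V.
I_D = (V_DD − V_GS)/R = (4.09 − 1.08) / 47.2 = 0.0638 mA.

V_GS = 1.08 V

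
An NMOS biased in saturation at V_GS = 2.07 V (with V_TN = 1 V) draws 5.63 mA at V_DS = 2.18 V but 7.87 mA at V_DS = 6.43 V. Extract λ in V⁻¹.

λ = 0.118 V⁻¹

With V_GS fixed, I_D ∝ (1 + λ V_DS) in saturation, so I_D2/I_D1 = (1 + λ V_DS2)/(1 + λ V_DS1).
7.87/5.63 = 1.398 = (1 + 6.43 λ)/(1 + 2.18 λ).
Solving: λ (I_D1 V_DS2 − I_D2 V_DS1) = I_D2 − I_D1, so λ = (7.87 − 5.63) / (5.63 × 6.43 − 7.87 × 2.18) = 2.24 / 19 = 0.118 V⁻¹.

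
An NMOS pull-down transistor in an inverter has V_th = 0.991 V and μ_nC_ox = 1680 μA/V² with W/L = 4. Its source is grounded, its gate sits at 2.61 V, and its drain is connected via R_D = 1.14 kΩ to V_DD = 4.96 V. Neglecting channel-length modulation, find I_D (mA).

I_D = 3.98 mA

V_GS = V_G = 2.61 V, so V_ov = 2.61 − 0.991 = 1.62 V.
k_n = μ_nC_ox · (W/L) = 6.72 mA/V².
Assume saturation: I_D = ½ k_n V_ov² = 0.5 × 6.72 × 1.62² = 8.81 mA, giving V_DS = V_DD − I_D R_D = 4.96 − 8.81 × 1.14 = -5.08 V.
But -5.08 V < V_ov = 1.62 V, so the device is actually in triode.
In triode I_D = k_n[V_ov V_DS − ½ V_DS²] and I_D = (V_DD − V_DS)/R_D. Equating: 3.83 V_DS² − 13.4 V_DS + 4.96 = 0, giving V_DS = 0.421 V (the root below V_ov).
I_D = (4.96 − 0.421) / 1.14 = 3.98 mA.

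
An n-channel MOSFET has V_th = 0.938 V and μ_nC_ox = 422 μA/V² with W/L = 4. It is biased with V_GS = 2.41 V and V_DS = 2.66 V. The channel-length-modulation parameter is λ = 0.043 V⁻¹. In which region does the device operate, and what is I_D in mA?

Saturation; I_D = 2.04 mA

k_n = μ_nC_ox · (W/L) = 1.688 mA/V².
V_ov = V_GS − V_th = 2.41 − 0.938 = 1.47 V.
Since V_DS = 2.66 V ≥ V_ov = 1.47 V, the device is in saturation.
I_D = ½ k_n V_ov² (1 + λ V_DS) = 0.5 × 1.688 × 1.47² × (1 + 0.043 × 2.66) = 2.04 mA.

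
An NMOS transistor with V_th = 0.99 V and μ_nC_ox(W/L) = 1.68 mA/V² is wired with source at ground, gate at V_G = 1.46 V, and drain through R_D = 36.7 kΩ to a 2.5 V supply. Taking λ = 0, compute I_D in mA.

I_D = 0.0656 mA

V_GS = V_G = 1.46 V, so V_ov = 1.46 − 0.99 = 0.47 V.
Assume saturation: I_D = ½ k_n V_ov² = 0.5 × 1.68 × 0.47² = 0.186 mA, giving V_DS = V_DD − I_D R_D = 2.5 − 0.186 × 36.7 = -4.31 V.
But -4.31 V < V_ov = 0.47 V, so the device is actually in triode.
In triode I_D = k_n[V_ov V_DS − ½ V_DS²] and I_D = (V_DD − V_DS)/R_D. Equating: 30.8 V_DS² − 29.98 V_DS + 2.5 = 0, giving V_DS = 0.0921 V (the root below V_ov).
I_D = (2.5 − 0.0921) / 36.7 = 0.0656 mA.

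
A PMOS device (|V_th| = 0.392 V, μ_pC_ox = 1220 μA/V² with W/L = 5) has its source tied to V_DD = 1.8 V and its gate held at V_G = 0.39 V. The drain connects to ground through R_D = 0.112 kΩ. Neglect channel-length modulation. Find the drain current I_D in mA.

V_SG = V_DD − V_G = 1.8 − 0.39 = 1.41 V, so V_ov = 1.41 − 0.392 = 1.02 V.
k_p = μ_pC_ox · (W/L) = 6.1 mA/V².
Assume saturation: I_D = ½ k_p V_ov² = 0.5 × 6.1 × 1.02² = 3.16 mA, giving V_SD = V_DD − I_D R_D = 1.8 − 3.16 × 0.112 = 1.45 V.
V_SD = 1.45 V ≥ V_ov = 1.02 V, confirming saturation.

I_D = 3.16 mA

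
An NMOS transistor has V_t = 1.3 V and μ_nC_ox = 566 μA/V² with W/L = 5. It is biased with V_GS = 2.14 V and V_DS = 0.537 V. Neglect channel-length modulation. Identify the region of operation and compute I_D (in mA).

Triode; I_D = 0.869 mA

k_n = μ_nC_ox · (W/L) = 2.83 mA/V².
V_ov = V_GS − V_t = 2.14 − 1.3 = 0.84 V.
Since V_DS = 0.537 V < V_ov = 0.84 V, the device is in the triode region.
I_D = k_n [V_ov · V_DS − ½ V_DS²] = 2.83 × [0.84 × 0.537 − 0.5 × 0.537²] = 0.869 mA.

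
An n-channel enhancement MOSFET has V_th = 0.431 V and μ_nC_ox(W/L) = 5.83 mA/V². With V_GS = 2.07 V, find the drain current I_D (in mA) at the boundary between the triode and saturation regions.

At the boundary V_DS = V_ov = V_GS − V_th = 2.07 − 0.431 = 1.64 V.
I_D = ½ k_n V_ov² = 0.5 × 5.83 × 1.64² = 7.83 mA.

I_D = 7.83 mA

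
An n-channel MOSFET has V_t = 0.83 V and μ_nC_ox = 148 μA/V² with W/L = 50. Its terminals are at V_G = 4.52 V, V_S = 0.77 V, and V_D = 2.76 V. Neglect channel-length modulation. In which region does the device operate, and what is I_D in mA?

V_GS = V_G − V_S = 4.52 − 0.77 = 3.75 V; V_DS = V_D − V_S = 2.76 − 0.77 = 1.99 V.
k_n = μ_nC_ox · (W/L) = 7.4 mA/V².
V_ov = V_GS − V_t = 3.75 − 0.83 = 2.92 V.
Since V_DS = 1.99 V < V_ov = 2.92 V, the device is in the triode region.
I_D = k_n [V_ov · V_DS − ½ V_DS²] = 7.4 × [2.92 × 1.99 − 0.5 × 1.99²] = 28.3 mA.

Triode; I_D = 28.3 mA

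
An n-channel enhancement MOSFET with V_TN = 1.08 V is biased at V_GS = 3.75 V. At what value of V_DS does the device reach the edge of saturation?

V_DS,sat = 2.67 V

The boundary between triode and saturation is V_DS = V_GS − V_TN = V_ov.
V_ov = 3.75 − 1.08 = 2.67 V.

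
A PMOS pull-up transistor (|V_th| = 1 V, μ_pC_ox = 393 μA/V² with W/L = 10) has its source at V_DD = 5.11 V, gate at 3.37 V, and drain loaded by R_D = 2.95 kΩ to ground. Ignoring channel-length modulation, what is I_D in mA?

V_SG = V_DD − V_G = 5.11 − 3.37 = 1.74 V, so V_ov = 1.74 − 1 = 0.74 V.
k_p = μ_pC_ox · (W/L) = 3.93 mA/V².
Assume saturation: I_D = ½ k_p V_ov² = 0.5 × 3.93 × 0.74² = 1.08 mA, giving V_SD = V_DD − I_D R_D = 5.11 − 1.08 × 2.95 = 1.94 V.
V_SD = 1.94 V ≥ V_ov = 0.74 V, confirming saturation.

I_D = 1.08 mA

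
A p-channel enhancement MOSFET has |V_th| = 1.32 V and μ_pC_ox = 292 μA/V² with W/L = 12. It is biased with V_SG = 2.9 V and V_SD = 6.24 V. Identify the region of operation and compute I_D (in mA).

k_p = μ_pC_ox · (W/L) = 3.504 mA/V².
V_ov = V_SG − |V_th| = 2.9 − 1.32 = 1.58 V.
Since V_SD = 6.24 V ≥ V_ov = 1.58 V, the device is in saturation.
I_D = ½ k_p V_ov² = 0.5 × 3.504 × 1.58² = 4.37 mA.

Saturation; I_D = 4.37 mA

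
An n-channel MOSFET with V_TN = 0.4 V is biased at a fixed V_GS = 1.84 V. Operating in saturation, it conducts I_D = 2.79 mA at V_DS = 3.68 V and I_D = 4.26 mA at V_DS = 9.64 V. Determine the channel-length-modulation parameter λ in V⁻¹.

With V_GS fixed, I_D ∝ (1 + λ V_DS) in saturation, so I_D2/I_D1 = (1 + λ V_DS2)/(1 + λ V_DS1).
4.26/2.79 = 1.527 = (1 + 9.64 λ)/(1 + 3.68 λ).
Solving: λ (I_D1 V_DS2 − I_D2 V_DS1) = I_D2 − I_D1, so λ = (4.26 − 2.79) / (2.79 × 9.64 − 4.26 × 3.68) = 1.47 / 11.2 = 0.131 V⁻¹.

λ = 0.131 V⁻¹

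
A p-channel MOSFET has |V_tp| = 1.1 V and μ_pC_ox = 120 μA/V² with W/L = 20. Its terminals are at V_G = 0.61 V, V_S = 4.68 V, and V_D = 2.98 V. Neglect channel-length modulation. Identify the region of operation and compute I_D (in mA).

Triode; I_D = 8.65 mA

V_SG = V_S − V_G = 4.68 − 0.61 = 4.07 V; V_SD = V_S − V_D = 4.68 − 2.98 = 1.7 V.
k_p = μ_pC_ox · (W/L) = 2.4 mA/V².
V_ov = V_SG − |V_tp| = 4.07 − 1.1 = 2.97 V.
Since V_SD = 1.7 V < V_ov = 2.97 V, the device is in the triode region.
I_D = k_p [V_ov · V_SD − ½ V_SD²] = 2.4 × [2.97 × 1.7 − 0.5 × 1.7²] = 8.65 mA.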